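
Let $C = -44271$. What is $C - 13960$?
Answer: $-58231$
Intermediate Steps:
$C - 13960 = -44271 - 13960 = -58231$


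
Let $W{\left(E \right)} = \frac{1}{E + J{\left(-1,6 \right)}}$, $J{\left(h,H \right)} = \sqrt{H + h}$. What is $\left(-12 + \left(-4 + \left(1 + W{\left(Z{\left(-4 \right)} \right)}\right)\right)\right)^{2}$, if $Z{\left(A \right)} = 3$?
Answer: $\frac{1627}{8} + \frac{57 \sqrt{5}}{8} \approx 219.31$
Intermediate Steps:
$W{\left(E \right)} = \frac{1}{E + \sqrt{5}}$ ($W{\left(E \right)} = \frac{1}{E + \sqrt{6 - 1}} = \frac{1}{E + \sqrt{5}}$)
$\left(-12 + \left(-4 + \left(1 + W{\left(Z{\left(-4 \right)} \right)}\right)\right)\right)^{2} = \left(-12 - \left(3 - \frac{1}{3 + \sqrt{5}}\right)\right)^{2} = \left(-15 + \frac{1}{3 + \sqrt{5}}\right)^{2}$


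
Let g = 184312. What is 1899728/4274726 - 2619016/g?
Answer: -677839570155/49242706157 ≈ -13.765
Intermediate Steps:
1899728/4274726 - 2619016/g = 1899728/4274726 - 2619016/184312 = 1899728*(1/4274726) - 2619016*1/184312 = 949864/2137363 - 327377/23039 = -677839570155/49242706157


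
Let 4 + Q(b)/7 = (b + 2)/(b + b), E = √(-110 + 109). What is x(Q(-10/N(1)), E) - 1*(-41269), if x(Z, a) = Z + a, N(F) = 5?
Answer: 41241 + I ≈ 41241.0 + 1.0*I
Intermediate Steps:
E = I (E = √(-1) = I ≈ 1.0*I)
Q(b) = -28 + 7*(2 + b)/(2*b) (Q(b) = -28 + 7*((b + 2)/(b + b)) = -28 + 7*((2 + b)/((2*b))) = -28 + 7*((2 + b)*(1/(2*b))) = -28 + 7*((2 + b)/(2*b)) = -28 + 7*(2 + b)/(2*b))
x(Q(-10/N(1)), E) - 1*(-41269) = ((-49/2 + 7/((-10/5))) + I) - 1*(-41269) = ((-49/2 + 7/((-10*⅕))) + I) + 41269 = ((-49/2 + 7/(-2)) + I) + 41269 = ((-49/2 + 7*(-½)) + I) + 41269 = ((-49/2 - 7/2) + I) + 41269 = (-28 + I) + 41269 = 41241 + I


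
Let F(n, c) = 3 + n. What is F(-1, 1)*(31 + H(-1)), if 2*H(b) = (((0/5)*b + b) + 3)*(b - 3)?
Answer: 54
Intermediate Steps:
H(b) = (-3 + b)*(3 + b)/2 (H(b) = ((((0/5)*b + b) + 3)*(b - 3))/2 = ((((0*(⅕))*b + b) + 3)*(-3 + b))/2 = (((0*b + b) + 3)*(-3 + b))/2 = (((0 + b) + 3)*(-3 + b))/2 = ((b + 3)*(-3 + b))/2 = ((3 + b)*(-3 + b))/2 = ((-3 + b)*(3 + b))/2 = (-3 + b)*(3 + b)/2)
F(-1, 1)*(31 + H(-1)) = (3 - 1)*(31 + (-9/2 + (½)*(-1)²)) = 2*(31 + (-9/2 + (½)*1)) = 2*(31 + (-9/2 + ½)) = 2*(31 - 4) = 2*27 = 54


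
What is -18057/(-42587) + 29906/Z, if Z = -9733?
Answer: -1097858041/414499271 ≈ -2.6486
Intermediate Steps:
-18057/(-42587) + 29906/Z = -18057/(-42587) + 29906/(-9733) = -18057*(-1/42587) + 29906*(-1/9733) = 18057/42587 - 29906/9733 = -1097858041/414499271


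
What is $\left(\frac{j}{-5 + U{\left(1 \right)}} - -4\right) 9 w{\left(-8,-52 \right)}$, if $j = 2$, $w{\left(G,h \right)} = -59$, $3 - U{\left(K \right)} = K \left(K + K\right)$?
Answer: $- \frac{3717}{2} \approx -1858.5$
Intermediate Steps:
$U{\left(K \right)} = 3 - 2 K^{2}$ ($U{\left(K \right)} = 3 - K \left(K + K\right) = 3 - K 2 K = 3 - 2 K^{2}$)
$\left(\frac{j}{-5 + U{\left(1 \right)}} - -4\right) 9 w{\left(-8,-52 \right)} = \left(\frac{2}{-5 + \left(3 - 2 \cdot 1^{2}\right)} - -4\right) 9 \left(-59\right) = \left(\frac{2}{-5 + \left(3 - 2\right)} + 4\right) 9 \left(-59\right) = \left(\frac{2}{-5 + 1} + 4\right) 9 \left(-59\right) = \left(\frac{2}{-4} + 4\right) 9 \left(-59\right) = \left(2 \left(- \frac{1}{4}\right) + 4\right) 9 \left(-59\right) = \left(- \frac{1}{2} + 4\right) 9 \left(-59\right) = \frac{7}{2} \cdot 9 \left(-59\right) = \frac{63}{2} \left(-59\right) = - \frac{3717}{2}$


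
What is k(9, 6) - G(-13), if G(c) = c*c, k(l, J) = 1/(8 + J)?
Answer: -2365/14 ≈ -168.93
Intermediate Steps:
G(c) = c²
k(9, 6) - G(-13) = 1/(8 + 6) - 1*(-13)² = 1/14 - 1*169 = 1/14 - 169 = -2365/14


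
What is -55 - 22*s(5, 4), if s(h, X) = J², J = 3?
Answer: -253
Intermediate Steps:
s(h, X) = 9 (s(h, X) = 3² = 9)
-55 - 22*s(5, 4) = -55 - 22*9 = -55 - 198 = -253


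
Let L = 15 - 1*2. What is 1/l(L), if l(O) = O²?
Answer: 1/169 ≈ 0.0059172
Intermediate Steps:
L = 13 (L = 15 - 2 = 13)
1/l(L) = 1/(13²) = 1/169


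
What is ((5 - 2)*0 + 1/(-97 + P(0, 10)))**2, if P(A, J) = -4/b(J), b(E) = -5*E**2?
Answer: 15625/146991376 ≈ 0.00010630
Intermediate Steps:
P(A, J) = 4/(5*J**2) (P(A, J) = -4*(-1/(5*J**2)) = -(-4)/(5*J**2) = 4/(5*J**2))
((5 - 2)*0 + 1/(-97 + P(0, 10)))**2 = ((5 - 2)*0 + 1/(-97 + (4/5)/10**2))**2 = (3*0 + 1/(-97 + (4/5)*(1/100)))**2 = (0 + 1/(-97 + 1/125))**2 = (0 + 1/(-12124/125))**2 = (0 - 125/12124)**2 = (-125/12124)**2 = 15625/146991376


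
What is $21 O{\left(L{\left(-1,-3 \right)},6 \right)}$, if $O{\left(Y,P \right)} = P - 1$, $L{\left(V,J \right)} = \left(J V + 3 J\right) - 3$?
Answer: $105$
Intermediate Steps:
$L{\left(V,J \right)} = -3 + 3 J + J V$ ($L{\left(V,J \right)} = \left(3 J + J V\right) - 3 = -3 + 3 J + J V$)
$O{\left(Y,P \right)} = -1 + P$
$21 O{\left(L{\left(-1,-3 \right)},6 \right)} = 21 \left(-1 + 6\right) = 21 \cdot 5 = 105$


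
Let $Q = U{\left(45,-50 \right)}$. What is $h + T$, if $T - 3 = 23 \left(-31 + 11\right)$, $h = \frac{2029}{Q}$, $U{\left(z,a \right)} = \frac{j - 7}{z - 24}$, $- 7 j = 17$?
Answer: $- \frac{109475}{22} \approx -4976.1$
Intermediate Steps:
$j = - \frac{17}{7}$ ($j = \left(- \frac{1}{7}\right) 17 = - \frac{17}{7} \approx -2.4286$)
$U{\left(z,a \right)} = - \frac{66}{7 \left(-24 + z\right)}$ ($U{\left(z,a \right)} = \frac{- \frac{17}{7} - 7}{z - 24} = - \frac{66}{7 \left(-24 + z\right)}$)
$Q = - \frac{22}{49}$ ($Q = - \frac{66}{-168 + 7 \cdot 45} = - \frac{66}{-168 + 315} = - \frac{66}{147} = \left(-66\right) \frac{1}{147} = - \frac{22}{49} \approx -0.44898$)
$h = - \frac{99421}{22}$ ($h = \frac{2029}{- \frac{22}{49}} = 2029 \left(- \frac{49}{22}\right) = - \frac{99421}{22} \approx -4519.1$)
$T = -457$ ($T = 3 + 23 \left(-31 + 11\right) = 3 + 23 \left(-20\right) = 3 - 460 = -457$)
$h + T = - \frac{99421}{22} - 457 = - \frac{109475}{22}$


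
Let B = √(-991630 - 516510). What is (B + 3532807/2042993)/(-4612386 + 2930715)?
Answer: -3532807/3435642081303 - 2*I*√377035/1681671 ≈ -1.0283e-6 - 0.00073026*I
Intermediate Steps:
B = 2*I*√377035 (B = √(-1508140) = 2*I*√377035 ≈ 1228.1*I)
(B + 3532807/2042993)/(-4612386 + 2930715) = (2*I*√377035 + 3532807/2042993)/(-4612386 + 2930715) = (2*I*√377035 + 3532807*(1/2042993))/(-1681671) = (2*I*√377035 + 3532807/2042993)*(-1/1681671) = (3532807/2042993 + 2*I*√377035)*(-1/1681671) = -3532807/3435642081303 - 2*I*√377035/1681671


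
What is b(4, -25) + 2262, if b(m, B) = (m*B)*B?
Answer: 4762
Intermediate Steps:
b(m, B) = m*B² (b(m, B) = (B*m)*B = m*B²)
b(4, -25) + 2262 = 4*(-25)² + 2262 = 4*625 + 2262 = 2500 + 2262 = 4762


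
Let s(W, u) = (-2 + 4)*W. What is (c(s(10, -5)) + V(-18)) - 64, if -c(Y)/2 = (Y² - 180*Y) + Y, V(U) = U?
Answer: 6278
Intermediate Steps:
s(W, u) = 2*W
c(Y) = -2*Y² + 358*Y (c(Y) = -2*((Y² - 180*Y) + Y) = -2*(Y² - 179*Y) = -2*Y² + 358*Y)
(c(s(10, -5)) + V(-18)) - 64 = (2*(2*10)*(179 - 2*10) - 18) - 64 = (2*20*(179 - 1*20) - 18) - 64 = (2*20*(179 - 20) - 18) - 64 = (2*20*159 - 18) - 64 = (6360 - 18) - 64 = 6342 - 64 = 6278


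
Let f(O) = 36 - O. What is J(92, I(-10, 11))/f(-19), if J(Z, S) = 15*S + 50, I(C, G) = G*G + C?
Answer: 343/11 ≈ 31.182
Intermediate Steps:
I(C, G) = C + G² (I(C, G) = G² + C = C + G²)
J(Z, S) = 50 + 15*S
J(92, I(-10, 11))/f(-19) = (50 + 15*(-10 + 11²))/(36 - 1*(-19)) = (50 + 15*(-10 + 121))/(36 + 19) = (50 + 15*111)/55 = (50 + 1665)*(1/55) = 1715*(1/55) = 343/11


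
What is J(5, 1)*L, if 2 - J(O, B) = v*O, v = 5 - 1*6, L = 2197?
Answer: 15379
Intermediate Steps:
v = -1 (v = 5 - 6 = -1)
J(O, B) = 2 + O (J(O, B) = 2 - (-1)*O = 2 + O)
J(5, 1)*L = (2 + 5)*2197 = 7*2197 = 15379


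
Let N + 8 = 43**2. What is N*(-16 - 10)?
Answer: -47866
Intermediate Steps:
N = 1841 (N = -8 + 43**2 = -8 + 1849 = 1841)
N*(-16 - 10) = 1841*(-16 - 10) = 1841*(-26) = -47866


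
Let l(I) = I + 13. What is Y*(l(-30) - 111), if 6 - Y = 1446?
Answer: 184320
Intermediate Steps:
l(I) = 13 + I
Y = -1440 (Y = 6 - 1*1446 = 6 - 1446 = -1440)
Y*(l(-30) - 111) = -1440*((13 - 30) - 111) = -1440*(-17 - 111) = -1440*(-128) = 184320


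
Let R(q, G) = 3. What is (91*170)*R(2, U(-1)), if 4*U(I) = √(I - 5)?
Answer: 46410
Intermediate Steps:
U(I) = √(-5 + I)/4 (U(I) = √(I - 5)/4 = √(-5 + I)/4)
(91*170)*R(2, U(-1)) = (91*170)*3 = 15470*3 = 46410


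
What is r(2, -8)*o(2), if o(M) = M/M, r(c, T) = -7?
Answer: -7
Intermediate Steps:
o(M) = 1
r(2, -8)*o(2) = -7*1 = -7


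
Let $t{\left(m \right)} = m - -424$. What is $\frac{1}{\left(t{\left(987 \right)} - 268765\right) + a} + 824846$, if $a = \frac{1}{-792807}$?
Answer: $\frac{174834459350489627}{211960122679} \approx 8.2485 \cdot 10^{5}$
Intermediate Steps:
$t{\left(m \right)} = 424 + m$ ($t{\left(m \right)} = m + 424 = 424 + m$)
$a = - \frac{1}{792807} \approx -1.2613 \cdot 10^{-6}$
$\frac{1}{\left(t{\left(987 \right)} - 268765\right) + a} + 824846 = \frac{1}{\left(\left(424 + 987\right) - 268765\right) - \frac{1}{792807}} + 824846 = \frac{1}{\left(1411 - 268765\right) - \frac{1}{792807}} + 824846 = \frac{1}{-267354 - \frac{1}{792807}} + 824846 = \frac{1}{- \frac{211960122679}{792807}} + 824846 = - \frac{792807}{211960122679} + 824846 = \frac{174834459350489627}{211960122679}$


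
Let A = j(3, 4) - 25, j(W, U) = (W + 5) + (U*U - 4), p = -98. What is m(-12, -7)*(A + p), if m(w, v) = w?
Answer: 1236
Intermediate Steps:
j(W, U) = 1 + W + U² (j(W, U) = (5 + W) + (U² - 4) = (5 + W) + (-4 + U²) = 1 + W + U²)
A = -5 (A = (1 + 3 + 4²) - 25 = (1 + 3 + 16) - 25 = 20 - 25 = -5)
m(-12, -7)*(A + p) = -12*(-5 - 98) = -12*(-103) = 1236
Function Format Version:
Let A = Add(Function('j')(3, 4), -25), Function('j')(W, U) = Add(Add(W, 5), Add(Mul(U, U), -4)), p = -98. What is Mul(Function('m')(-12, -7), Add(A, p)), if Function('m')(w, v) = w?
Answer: 1236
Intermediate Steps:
Function('j')(W, U) = Add(1, W, Pow(U, 2)) (Function('j')(W, U) = Add(Add(5, W), Add(Pow(U, 2), -4)) = Add(Add(5, W), Add(-4, Pow(U, 2))) = Add(1, W, Pow(U, 2)))
A = -5 (A = Add(Add(1, 3, Pow(4, 2)), -25) = Add(Add(1, 3, 16), -25) = Add(20, -25) = -5)
Mul(Function('m')(-12, -7), Add(A, p)) = Mul(-12, Add(-5, -98)) = Mul(-12, -103) = 1236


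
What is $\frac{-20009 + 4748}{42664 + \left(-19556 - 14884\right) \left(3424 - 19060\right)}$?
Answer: $- \frac{15261}{538546504} \approx -2.8337 \cdot 10^{-5}$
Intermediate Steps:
$\frac{-20009 + 4748}{42664 + \left(-19556 - 14884\right) \left(3424 - 19060\right)} = - \frac{15261}{42664 - -538503840} = - \frac{15261}{42664 + 538503840} = - \frac{15261}{538546504}$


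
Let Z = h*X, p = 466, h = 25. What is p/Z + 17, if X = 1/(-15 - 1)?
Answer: -7031/25 ≈ -281.24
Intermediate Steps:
X = -1/16 (X = 1/(-16) = -1/16 ≈ -0.062500)
Z = -25/16 (Z = 25*(-1/16) = -25/16 ≈ -1.5625)
p/Z + 17 = 466/(-25/16) + 17 = 466*(-16/25) + 17 = -7456/25 + 17 = -7031/25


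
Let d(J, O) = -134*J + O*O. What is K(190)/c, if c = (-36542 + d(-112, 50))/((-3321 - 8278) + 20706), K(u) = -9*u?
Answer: 7786485/9517 ≈ 818.17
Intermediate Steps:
d(J, O) = O² - 134*J (d(J, O) = -134*J + O² = O² - 134*J)
c = -19034/9107 (c = (-36542 + (50² - 134*(-112)))/((-3321 - 8278) + 20706) = (-36542 + (2500 + 15008))/(-11599 + 20706) = (-36542 + 17508)/9107 = -19034*1/9107 = -19034/9107 ≈ -2.0900)
K(190)/c = (-9*190)/(-19034/9107) = -1710*(-9107/19034) = 7786485/9517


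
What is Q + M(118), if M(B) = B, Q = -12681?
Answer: -12563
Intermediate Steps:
Q + M(118) = -12681 + 118 = -12563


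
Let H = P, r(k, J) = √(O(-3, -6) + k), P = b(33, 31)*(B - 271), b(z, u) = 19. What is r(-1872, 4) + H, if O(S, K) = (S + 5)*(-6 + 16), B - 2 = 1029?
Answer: 14440 + 2*I*√463 ≈ 14440.0 + 43.035*I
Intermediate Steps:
B = 1031 (B = 2 + 1029 = 1031)
O(S, K) = 50 + 10*S (O(S, K) = (5 + S)*10 = 50 + 10*S)
P = 14440 (P = 19*(1031 - 271) = 19*760 = 14440)
r(k, J) = √(20 + k) (r(k, J) = √((50 + 10*(-3)) + k) = √((50 - 30) + k) = √(20 + k))
H = 14440
r(-1872, 4) + H = √(20 - 1872) + 14440 = √(-1852) + 14440 = 2*I*√463 + 14440 = 14440 + 2*I*√463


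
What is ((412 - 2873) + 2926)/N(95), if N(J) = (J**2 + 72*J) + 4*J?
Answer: 31/1083 ≈ 0.028624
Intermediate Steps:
N(J) = J**2 + 76*J
((412 - 2873) + 2926)/N(95) = ((412 - 2873) + 2926)/((95*(76 + 95))) = (-2461 + 2926)/((95*171)) = 465/16245 = 465*(1/16245) = 31/1083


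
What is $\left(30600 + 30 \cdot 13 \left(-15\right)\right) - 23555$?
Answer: $1195$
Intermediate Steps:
$\left(30600 + 30 \cdot 13 \left(-15\right)\right) - 23555 = \left(30600 + 390 \left(-15\right)\right) - 23555 = \left(30600 - 5850\right) - 23555 = 24750 - 23555 = 1195$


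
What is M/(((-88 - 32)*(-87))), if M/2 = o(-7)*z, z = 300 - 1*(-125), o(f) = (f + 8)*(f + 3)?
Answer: -85/261 ≈ -0.32567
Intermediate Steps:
o(f) = (3 + f)*(8 + f) (o(f) = (8 + f)*(3 + f) = (3 + f)*(8 + f))
z = 425 (z = 300 + 125 = 425)
M = -3400 (M = 2*((24 + (-7)² + 11*(-7))*425) = 2*((24 + 49 - 77)*425) = 2*(-4*425) = 2*(-1700) = -3400)
M/(((-88 - 32)*(-87))) = -3400*(-1/(87*(-88 - 32))) = -3400/((-120*(-87))) = -3400/10440 = -3400*1/10440 = -85/261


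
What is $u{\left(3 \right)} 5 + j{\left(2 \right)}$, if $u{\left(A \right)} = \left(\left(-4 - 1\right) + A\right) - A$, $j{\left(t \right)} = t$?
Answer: $-23$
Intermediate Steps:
$u{\left(A \right)} = -5$ ($u{\left(A \right)} = \left(-5 + A\right) - A = -5$)
$u{\left(3 \right)} 5 + j{\left(2 \right)} = \left(-5\right) 5 + 2 = -25 + 2 = -23$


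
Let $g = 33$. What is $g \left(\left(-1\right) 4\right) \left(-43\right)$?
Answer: $5676$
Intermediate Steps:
$g \left(\left(-1\right) 4\right) \left(-43\right) = 33 \left(\left(-1\right) 4\right) \left(-43\right) = 33 \left(-4\right) \left(-43\right) = \left(-132\right) \left(-43\right) = 5676$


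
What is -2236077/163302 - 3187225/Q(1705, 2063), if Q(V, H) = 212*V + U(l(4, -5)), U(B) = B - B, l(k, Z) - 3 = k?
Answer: -44291086979/1967571364 ≈ -22.511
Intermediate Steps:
l(k, Z) = 3 + k
U(B) = 0
Q(V, H) = 212*V (Q(V, H) = 212*V + 0 = 212*V)
-2236077/163302 - 3187225/Q(1705, 2063) = -2236077/163302 - 3187225/(212*1705) = -2236077*1/163302 - 3187225/361460 = -745359/54434 - 3187225*1/361460 = -745359/54434 - 637445/72292 = -44291086979/1967571364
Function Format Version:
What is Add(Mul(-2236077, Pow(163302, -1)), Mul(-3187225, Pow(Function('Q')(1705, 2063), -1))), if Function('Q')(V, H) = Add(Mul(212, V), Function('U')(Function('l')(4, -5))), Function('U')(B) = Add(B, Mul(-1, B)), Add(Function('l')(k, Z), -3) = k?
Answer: Rational(-44291086979, 1967571364) ≈ -22.511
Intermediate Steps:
Function('l')(k, Z) = Add(3, k)
Function('U')(B) = 0
Function('Q')(V, H) = Mul(212, V) (Function('Q')(V, H) = Add(Mul(212, V), 0) = Mul(212, V))
Add(Mul(-2236077, Pow(163302, -1)), Mul(-3187225, Pow(Function('Q')(1705, 2063), -1))) = Add(Mul(-2236077, Pow(163302, -1)), Mul(-3187225, Pow(Mul(212, 1705), -1))) = Add(Mul(-2236077, Rational(1, 163302)), Mul(-3187225, Pow(361460, -1))) = Add(Rational(-745359, 54434), Mul(-3187225, Rational(1, 361460))) = Add(Rational(-745359, 54434), Rational(-637445, 72292)) = Rational(-44291086979, 1967571364)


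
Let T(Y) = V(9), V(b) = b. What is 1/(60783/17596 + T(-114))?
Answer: 17596/219147 ≈ 0.080293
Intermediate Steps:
T(Y) = 9
1/(60783/17596 + T(-114)) = 1/(60783/17596 + 9) = 1/(219147/17596) = 17596/219147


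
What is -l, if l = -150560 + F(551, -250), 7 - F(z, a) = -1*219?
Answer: 150334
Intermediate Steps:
F(z, a) = 226 (F(z, a) = 7 - (-1)*219 = 7 - 1*(-219) = 7 + 219 = 226)
l = -150334 (l = -150560 + 226 = -150334)
-l = -1*(-150334) = 150334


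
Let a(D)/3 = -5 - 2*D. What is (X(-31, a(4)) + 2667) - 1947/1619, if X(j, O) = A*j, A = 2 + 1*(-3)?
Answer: 4366115/1619 ≈ 2696.8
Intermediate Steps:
a(D) = -15 - 6*D (a(D) = 3*(-5 - 2*D) = -15 - 6*D)
A = -1 (A = 2 - 3 = -1)
X(j, O) = -j
(X(-31, a(4)) + 2667) - 1947/1619 = (-1*(-31) + 2667) - 1947/1619 = (31 + 2667) - 1947*1/1619 = 2698 - 1947/1619 = 4366115/1619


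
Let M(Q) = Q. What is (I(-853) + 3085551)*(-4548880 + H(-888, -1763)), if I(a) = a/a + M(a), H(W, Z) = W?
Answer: -14034664799832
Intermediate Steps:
I(a) = 1 + a (I(a) = a/a + a = 1 + a)
(I(-853) + 3085551)*(-4548880 + H(-888, -1763)) = ((1 - 853) + 3085551)*(-4548880 - 888) = (-852 + 3085551)*(-4549768) = 3084699*(-4549768) = -14034664799832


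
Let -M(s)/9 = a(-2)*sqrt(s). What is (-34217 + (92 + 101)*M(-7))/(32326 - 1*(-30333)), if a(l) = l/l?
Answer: -34217/62659 - 1737*I*sqrt(7)/62659 ≈ -0.54608 - 0.073344*I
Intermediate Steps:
a(l) = 1
M(s) = -9*sqrt(s)
(-34217 + (92 + 101)*M(-7))/(32326 - 1*(-30333)) = (-34217 + (92 + 101)*(-9*I*sqrt(7)))/(32326 - 1*(-30333)) = (-34217 + 193*(-9*I*sqrt(7)))/(32326 + 30333) = (-34217 + 193*(-9*I*sqrt(7)))/62659 = (-34217 - 1737*I*sqrt(7))*(1/62659) = -34217/62659 - 1737*I*sqrt(7)/62659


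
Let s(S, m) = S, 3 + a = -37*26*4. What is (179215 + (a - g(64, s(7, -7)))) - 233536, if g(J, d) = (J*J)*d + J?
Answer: -86908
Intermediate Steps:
a = -3851 (a = -3 - 37*26*4 = -3 - 962*4 = -3 - 3848 = -3851)
g(J, d) = J + d*J² (g(J, d) = J²*d + J = d*J² + J = J + d*J²)
(179215 + (a - g(64, s(7, -7)))) - 233536 = (179215 + (-3851 - 64*(1 + 64*7))) - 233536 = (179215 + (-3851 - 64*(1 + 448))) - 233536 = (179215 + (-3851 - 64*449)) - 233536 = (179215 + (-3851 - 1*28736)) - 233536 = (179215 + (-3851 - 28736)) - 233536 = (179215 - 32587) - 233536 = 146628 - 233536 = -86908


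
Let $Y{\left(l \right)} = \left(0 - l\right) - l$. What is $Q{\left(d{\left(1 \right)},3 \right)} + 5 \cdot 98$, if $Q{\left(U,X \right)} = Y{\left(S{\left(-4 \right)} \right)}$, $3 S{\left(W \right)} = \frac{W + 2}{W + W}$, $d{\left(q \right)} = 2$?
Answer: $\frac{2939}{6} \approx 489.83$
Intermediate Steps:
$S{\left(W \right)} = \frac{2 + W}{6 W}$ ($S{\left(W \right)} = \frac{\left(W + 2\right) \frac{1}{W + W}}{3} = \frac{\left(2 + W\right) \frac{1}{2 W}}{3} = \frac{\frac{1}{2} \frac{1}{W} \left(2 + W\right)}{3} = \frac{2 + W}{6 W}$)
$Y{\left(l \right)} = - 2 l$ ($Y{\left(l \right)} = - l - l = - 2 l$)
$Q{\left(U,X \right)} = - \frac{1}{6}$ ($Q{\left(U,X \right)} = - 2 \frac{2 - 4}{6 \left(-4\right)} = - 2 \cdot \frac{1}{6} \left(- \frac{1}{4}\right) \left(-2\right) = \left(-2\right) \frac{1}{12} = - \frac{1}{6}$)
$Q{\left(d{\left(1 \right)},3 \right)} + 5 \cdot 98 = - \frac{1}{6} + 5 \cdot 98 = - \frac{1}{6} + 490 = \frac{2939}{6}$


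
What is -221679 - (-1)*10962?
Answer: -210717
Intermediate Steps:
-221679 - (-1)*10962 = -221679 - 1*(-10962) = -221679 + 10962 = -210717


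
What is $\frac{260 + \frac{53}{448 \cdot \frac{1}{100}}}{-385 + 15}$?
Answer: $- \frac{6089}{8288} \approx -0.73468$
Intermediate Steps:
$\frac{260 + \frac{53}{448 \cdot \frac{1}{100}}}{-385 + 15} = \frac{260 + \frac{53}{448 \cdot \frac{1}{100}}}{-370} = \left(260 + \frac{53}{\frac{112}{25}}\right) \left(- \frac{1}{370}\right) = \left(260 + 53 \cdot \frac{25}{112}\right) \left(- \frac{1}{370}\right) = \left(260 + \frac{1325}{112}\right) \left(- \frac{1}{370}\right) = \frac{30445}{112} \left(- \frac{1}{370}\right) = - \frac{6089}{8288}$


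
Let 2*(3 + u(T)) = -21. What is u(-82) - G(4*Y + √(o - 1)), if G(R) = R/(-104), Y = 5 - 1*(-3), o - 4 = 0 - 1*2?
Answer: -1371/104 ≈ -13.183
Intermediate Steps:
o = 2 (o = 4 + (0 - 1*2) = 4 + (0 - 2) = 4 - 2 = 2)
u(T) = -27/2 (u(T) = -3 + (½)*(-21) = -3 - 21/2 = -27/2)
Y = 8 (Y = 5 + 3 = 8)
G(R) = -R/104 (G(R) = R*(-1/104) = -R/104)
u(-82) - G(4*Y + √(o - 1)) = -27/2 - (-1)*(4*8 + √(2 - 1))/104 = -27/2 - (-1)*(32 + √1)/104 = -27/2 - (-1)*(32 + 1)/104 = -27/2 - (-1)*33/104 = -27/2 - 1*(-33/104) = -27/2 + 33/104 = -1371/104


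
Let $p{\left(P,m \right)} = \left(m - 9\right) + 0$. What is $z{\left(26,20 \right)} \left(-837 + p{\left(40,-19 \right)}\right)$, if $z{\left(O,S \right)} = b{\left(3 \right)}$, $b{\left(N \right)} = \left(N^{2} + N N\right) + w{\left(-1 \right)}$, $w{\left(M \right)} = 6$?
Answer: $-20760$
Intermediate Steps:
$p{\left(P,m \right)} = -9 + m$ ($p{\left(P,m \right)} = \left(-9 + m\right) + 0 = -9 + m$)
$b{\left(N \right)} = 6 + 2 N^{2}$ ($b{\left(N \right)} = \left(N^{2} + N N\right) + 6 = \left(N^{2} + N^{2}\right) + 6 = 2 N^{2} + 6 = 6 + 2 N^{2}$)
$z{\left(O,S \right)} = 24$ ($z{\left(O,S \right)} = 6 + 2 \cdot 3^{2} = 6 + 2 \cdot 9 = 6 + 18 = 24$)
$z{\left(26,20 \right)} \left(-837 + p{\left(40,-19 \right)}\right) = 24 \left(-837 - 28\right) = 24 \left(-865\right) = -20760$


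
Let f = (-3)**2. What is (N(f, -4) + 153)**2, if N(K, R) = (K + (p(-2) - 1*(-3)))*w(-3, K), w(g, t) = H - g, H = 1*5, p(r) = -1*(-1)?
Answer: 66049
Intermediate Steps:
p(r) = 1
H = 5
w(g, t) = 5 - g
f = 9
N(K, R) = 32 + 8*K (N(K, R) = (K + (1 - 1*(-3)))*(5 - 1*(-3)) = (K + (1 + 3))*(5 + 3) = (K + 4)*8 = (4 + K)*8 = 32 + 8*K)
(N(f, -4) + 153)**2 = ((32 + 8*9) + 153)**2 = ((32 + 72) + 153)**2 = (104 + 153)**2 = 257**2 = 66049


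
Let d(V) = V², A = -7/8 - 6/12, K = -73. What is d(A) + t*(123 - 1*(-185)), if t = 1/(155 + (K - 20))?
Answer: 13607/1984 ≈ 6.8584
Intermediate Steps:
A = -11/8 (A = -7*⅛ - 6*1/12 = -7/8 - ½ = -11/8 ≈ -1.3750)
t = 1/62 (t = 1/(155 + (-73 - 20)) = 1/(155 - 93) = 1/62 ≈ 0.016129)
d(A) + t*(123 - 1*(-185)) = (-11/8)² + (123 - 1*(-185))/62 = 121/64 + (123 + 185)/62 = 121/64 + (1/62)*308 = 121/64 + 154/31 = 13607/1984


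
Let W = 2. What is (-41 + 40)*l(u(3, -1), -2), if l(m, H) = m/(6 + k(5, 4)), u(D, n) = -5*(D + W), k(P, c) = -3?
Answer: 25/3 ≈ 8.3333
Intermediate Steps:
u(D, n) = -10 - 5*D (u(D, n) = -5*(D + 2) = -5*(2 + D) = -10 - 5*D)
l(m, H) = m/3 (l(m, H) = m/(6 - 3) = m/3)
(-41 + 40)*l(u(3, -1), -2) = (-41 + 40)*((-10 - 5*3)/3) = -(-10 - 15)/3 = -(-25)/3 = -1*(-25/3) = 25/3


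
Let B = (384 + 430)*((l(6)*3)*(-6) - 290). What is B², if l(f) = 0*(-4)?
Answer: 55724323600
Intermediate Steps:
l(f) = 0
B = -236060 (B = (384 + 430)*((0*3)*(-6) - 290) = 814*(0*(-6) - 290) = 814*(0 - 290) = 814*(-290) = -236060)
B² = (-236060)² = 55724323600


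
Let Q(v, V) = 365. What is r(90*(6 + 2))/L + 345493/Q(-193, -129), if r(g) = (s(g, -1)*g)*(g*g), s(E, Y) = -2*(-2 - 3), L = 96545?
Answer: 279142164337/7047785 ≈ 39607.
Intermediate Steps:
s(E, Y) = 10 (s(E, Y) = -2*(-5) = 10)
r(g) = 10*g³ (r(g) = (10*g)*(g*g) = (10*g)*g² = 10*g³)
r(90*(6 + 2))/L + 345493/Q(-193, -129) = (10*(90*(6 + 2))³)/96545 + 345493/365 = (10*(90*8)³)*(1/96545) + 345493*(1/365) = (10*720³)*(1/96545) + 345493/365 = (10*373248000)*(1/96545) + 345493/365 = 3732480000*(1/96545) + 345493/365 = 746496000/19309 + 345493/365 = 279142164337/7047785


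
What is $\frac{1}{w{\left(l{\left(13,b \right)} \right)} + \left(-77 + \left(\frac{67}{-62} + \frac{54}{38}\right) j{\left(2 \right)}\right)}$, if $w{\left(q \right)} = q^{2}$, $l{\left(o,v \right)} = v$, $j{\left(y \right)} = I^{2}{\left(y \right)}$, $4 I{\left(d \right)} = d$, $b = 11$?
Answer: $\frac{4712}{207729} \approx 0.022683$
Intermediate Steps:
$I{\left(d \right)} = \frac{d}{4}$
$j{\left(y \right)} = \frac{y^{2}}{16}$ ($j{\left(y \right)} = \left(\frac{y}{4}\right)^{2} = \frac{y^{2}}{16}$)
$\frac{1}{w{\left(l{\left(13,b \right)} \right)} + \left(-77 + \left(\frac{67}{-62} + \frac{54}{38}\right) j{\left(2 \right)}\right)} = \frac{1}{11^{2} - \left(77 - \left(\frac{67}{-62} + \frac{54}{38}\right) \frac{2^{2}}{16}\right)} = \frac{1}{121 - \left(77 - \left(67 \left(- \frac{1}{62}\right) + 54 \cdot \frac{1}{38}\right) \frac{1}{16} \cdot 4\right)} = \frac{1}{121 - \left(77 - \left(- \frac{67}{62} + \frac{27}{19}\right) \frac{1}{4}\right)} = \frac{1}{121 + \left(-77 + \frac{401}{1178} \cdot \frac{1}{4}\right)} = \frac{1}{121 + \left(-77 + \frac{401}{4712}\right)} = \frac{1}{121 - \frac{362423}{4712}} = \frac{1}{\frac{207729}{4712}} = \frac{4712}{207729}$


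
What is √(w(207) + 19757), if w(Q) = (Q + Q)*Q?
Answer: √105455 ≈ 324.74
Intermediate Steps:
w(Q) = 2*Q² (w(Q) = (2*Q)*Q = 2*Q²)
√(w(207) + 19757) = √(2*207² + 19757) = √(2*42849 + 19757) = √(85698 + 19757) = √105455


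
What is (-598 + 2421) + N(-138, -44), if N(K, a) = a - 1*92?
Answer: 1687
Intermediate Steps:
N(K, a) = -92 + a (N(K, a) = a - 92 = -92 + a)
(-598 + 2421) + N(-138, -44) = (-598 + 2421) + (-92 - 44) = 1823 - 136 = 1687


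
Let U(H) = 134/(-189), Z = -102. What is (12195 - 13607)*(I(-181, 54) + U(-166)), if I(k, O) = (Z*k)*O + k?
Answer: -266005026548/189 ≈ -1.4074e+9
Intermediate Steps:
U(H) = -134/189 (U(H) = 134*(-1/189) = -134/189)
I(k, O) = k - 102*O*k (I(k, O) = (-102*k)*O + k = -102*O*k + k = k - 102*O*k)
(12195 - 13607)*(I(-181, 54) + U(-166)) = (12195 - 13607)*(-181*(1 - 102*54) - 134/189) = -1412*(-181*(1 - 5508) - 134/189) = -1412*(-181*(-5507) - 134/189) = -1412*(996767 - 134/189) = -1412*188388829/189 = -266005026548/189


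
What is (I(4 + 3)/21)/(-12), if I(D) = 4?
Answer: -1/63 ≈ -0.015873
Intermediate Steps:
(I(4 + 3)/21)/(-12) = (4/21)/(-12) = (4*(1/21))*(-1/12) = (4/21)*(-1/12) = -1/63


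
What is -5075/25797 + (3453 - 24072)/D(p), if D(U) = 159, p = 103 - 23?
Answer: -177571756/1367241 ≈ -129.88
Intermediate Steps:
p = 80
-5075/25797 + (3453 - 24072)/D(p) = -5075/25797 + (3453 - 24072)/159 = -5075*1/25797 - 20619*1/159 = -5075/25797 - 6873/53 = -177571756/1367241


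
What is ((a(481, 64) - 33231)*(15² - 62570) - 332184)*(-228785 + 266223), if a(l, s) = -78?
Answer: 77733171607398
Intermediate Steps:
((a(481, 64) - 33231)*(15² - 62570) - 332184)*(-228785 + 266223) = ((-78 - 33231)*(15² - 62570) - 332184)*(-228785 + 266223) = (-33309*(225 - 62570) - 332184)*37438 = (-33309*(-62345) - 332184)*37438 = (2076649605 - 332184)*37438 = 2076317421*37438 = 77733171607398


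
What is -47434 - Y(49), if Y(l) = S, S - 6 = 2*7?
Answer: -47454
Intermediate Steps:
S = 20 (S = 6 + 2*7 = 6 + 14 = 20)
Y(l) = 20
-47434 - Y(49) = -47434 - 1*20 = -47434 - 20 = -47454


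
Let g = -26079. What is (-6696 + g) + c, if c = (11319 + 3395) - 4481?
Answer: -22542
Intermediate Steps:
c = 10233 (c = 14714 - 4481 = 10233)
(-6696 + g) + c = (-6696 - 26079) + 10233 = -32775 + 10233 = -22542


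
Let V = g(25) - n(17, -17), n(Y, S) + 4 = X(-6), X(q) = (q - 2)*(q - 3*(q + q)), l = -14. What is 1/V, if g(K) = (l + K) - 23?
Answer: 1/232 ≈ 0.0043103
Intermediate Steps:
g(K) = -37 + K (g(K) = (-14 + K) - 23 = -37 + K)
X(q) = -5*q*(-2 + q) (X(q) = (-2 + q)*(q - 6*q) = (-2 + q)*(-5*q) = -5*q*(-2 + q))
n(Y, S) = -244 (n(Y, S) = -4 + 5*(-6)*(2 - 1*(-6)) = -4 + 5*(-6)*(2 + 6) = -4 + 5*(-6)*8 = -4 - 240 = -244)
V = 232 (V = (-37 + 25) - 1*(-244) = -12 + 244 = 232)
1/V = 1/232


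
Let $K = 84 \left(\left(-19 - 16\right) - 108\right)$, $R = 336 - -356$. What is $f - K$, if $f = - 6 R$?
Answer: $7860$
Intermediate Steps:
$R = 692$ ($R = 336 + 356 = 692$)
$f = -4152$ ($f = \left(-6\right) 692 = -4152$)
$K = -12012$ ($K = 84 \left(-35 - 108\right) = 84 \left(-143\right) = -12012$)
$f - K = -4152 - -12012 = -4152 + 12012 = 7860$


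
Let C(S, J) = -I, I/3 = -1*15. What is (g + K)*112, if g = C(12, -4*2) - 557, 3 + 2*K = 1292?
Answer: 14840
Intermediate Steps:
K = 1289/2 (K = -3/2 + (1/2)*1292 = -3/2 + 646 = 1289/2 ≈ 644.50)
I = -45 (I = 3*(-1*15) = 3*(-15) = -45)
C(S, J) = 45 (C(S, J) = -1*(-45) = 45)
g = -512 (g = 45 - 557 = -512)
(g + K)*112 = (-512 + 1289/2)*112 = (265/2)*112 = 14840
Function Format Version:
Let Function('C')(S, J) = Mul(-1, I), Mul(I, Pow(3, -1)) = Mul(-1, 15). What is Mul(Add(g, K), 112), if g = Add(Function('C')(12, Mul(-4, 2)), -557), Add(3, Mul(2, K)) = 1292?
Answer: 14840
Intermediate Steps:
K = Rational(1289, 2) (K = Add(Rational(-3, 2), Mul(Rational(1, 2), 1292)) = Add(Rational(-3, 2), 646) = Rational(1289, 2) ≈ 644.50)
I = -45 (I = Mul(3, Mul(-1, 15)) = Mul(3, -15) = -45)
Function('C')(S, J) = 45 (Function('C')(S, J) = Mul(-1, -45) = 45)
g = -512 (g = Add(45, -557) = -512)
Mul(Add(g, K), 112) = Mul(Add(-512, Rational(1289, 2)), 112) = Mul(Rational(265, 2), 112) = 14840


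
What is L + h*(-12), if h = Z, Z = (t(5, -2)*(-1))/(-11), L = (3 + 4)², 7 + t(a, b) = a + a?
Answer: 503/11 ≈ 45.727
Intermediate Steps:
t(a, b) = -7 + 2*a (t(a, b) = -7 + (a + a) = -7 + 2*a)
L = 49 (L = 7² = 49)
Z = 3/11 (Z = ((-7 + 2*5)*(-1))/(-11) = ((-7 + 10)*(-1))*(-1/11) = (3*(-1))*(-1/11) = -3*(-1/11) = 3/11 ≈ 0.27273)
h = 3/11 ≈ 0.27273
L + h*(-12) = 49 + (3/11)*(-12) = 49 - 36/11 = 503/11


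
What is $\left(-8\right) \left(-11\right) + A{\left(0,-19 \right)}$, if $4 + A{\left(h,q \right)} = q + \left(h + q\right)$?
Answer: $46$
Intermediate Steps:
$A{\left(h,q \right)} = -4 + h + 2 q$ ($A{\left(h,q \right)} = -4 + \left(q + \left(h + q\right)\right) = -4 + \left(h + 2 q\right) = -4 + h + 2 q$)
$\left(-8\right) \left(-11\right) + A{\left(0,-19 \right)} = \left(-8\right) \left(-11\right) + \left(-4 + 0 + 2 \left(-19\right)\right) = 88 - 42 = 46$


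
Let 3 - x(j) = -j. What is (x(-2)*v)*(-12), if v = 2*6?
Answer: -144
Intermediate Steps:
v = 12
x(j) = 3 + j (x(j) = 3 - (-1)*j = 3 + j)
(x(-2)*v)*(-12) = ((3 - 2)*12)*(-12) = (1*12)*(-12) = 12*(-12) = -144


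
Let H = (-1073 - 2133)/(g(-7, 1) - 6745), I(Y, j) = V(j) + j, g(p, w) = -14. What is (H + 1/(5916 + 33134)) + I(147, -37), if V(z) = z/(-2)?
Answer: -2378834758/131969475 ≈ -18.026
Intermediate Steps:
V(z) = -z/2 (V(z) = z*(-½) = -z/2)
I(Y, j) = j/2 (I(Y, j) = -j/2 + j = j/2)
H = 3206/6759 (H = (-1073 - 2133)/(-14 - 6745) = -3206/(-6759) = -3206*(-1/6759) = 3206/6759 ≈ 0.47433)
(H + 1/(5916 + 33134)) + I(147, -37) = (3206/6759 + 1/(5916 + 33134)) + (½)*(-37) = (3206/6759 + 1/39050) - 37/2 = 125201059/263938950 - 37/2 = -2378834758/131969475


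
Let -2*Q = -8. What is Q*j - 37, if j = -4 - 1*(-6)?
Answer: -29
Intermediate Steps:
Q = 4 (Q = -1/2*(-8) = 4)
j = 2 (j = -4 + 6 = 2)
Q*j - 37 = 4*2 - 37 = 8 - 37 = -29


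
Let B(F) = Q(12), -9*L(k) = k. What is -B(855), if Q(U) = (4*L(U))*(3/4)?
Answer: 4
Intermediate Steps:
L(k) = -k/9
Q(U) = -U/3 (Q(U) = (4*(-U/9))*(3/4) = (-4*U/9)*(3*(¼)) = -4*U/9*(¾) = -U/3)
B(F) = -4 (B(F) = -⅓*12 = -4)
-B(855) = -1*(-4) = 4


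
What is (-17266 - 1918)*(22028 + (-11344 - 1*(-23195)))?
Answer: -649934736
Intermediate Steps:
(-17266 - 1918)*(22028 + (-11344 - 1*(-23195))) = -19184*(22028 + (-11344 + 23195)) = -19184*(22028 + 11851) = -19184*33879 = -649934736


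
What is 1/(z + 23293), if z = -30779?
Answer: -1/7486 ≈ -0.00013358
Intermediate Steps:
1/(z + 23293) = 1/(-30779 + 23293) = 1/(-7486) = -1/7486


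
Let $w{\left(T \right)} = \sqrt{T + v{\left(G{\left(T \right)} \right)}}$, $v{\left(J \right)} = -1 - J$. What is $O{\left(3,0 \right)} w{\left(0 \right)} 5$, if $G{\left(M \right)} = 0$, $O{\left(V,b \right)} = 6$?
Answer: $30 i \approx 30.0 i$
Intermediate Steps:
$w{\left(T \right)} = \sqrt{-1 + T}$ ($w{\left(T \right)} = \sqrt{T - 1} = \sqrt{-1 + T}$)
$O{\left(3,0 \right)} w{\left(0 \right)} 5 = 6 \sqrt{-1 + 0} \cdot 5 = 6 \sqrt{-1} \cdot 5 = 6 i 5 = 30 i$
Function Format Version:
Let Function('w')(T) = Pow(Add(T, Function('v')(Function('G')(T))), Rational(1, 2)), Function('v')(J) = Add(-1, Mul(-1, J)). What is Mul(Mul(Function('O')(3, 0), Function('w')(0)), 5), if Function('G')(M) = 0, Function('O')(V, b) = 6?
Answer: Mul(30, I) ≈ Mul(30.000, I)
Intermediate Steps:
Function('w')(T) = Pow(Add(-1, T), Rational(1, 2)) (Function('w')(T) = Pow(Add(T, Add(-1, Mul(-1, 0))), Rational(1, 2)) = Pow(Add(T, Add(-1, 0)), Rational(1, 2)) = Pow(Add(T, -1), Rational(1, 2)) = Pow(Add(-1, T), Rational(1, 2)))
Mul(Mul(Function('O')(3, 0), Function('w')(0)), 5) = Mul(Mul(6, Pow(Add(-1, 0), Rational(1, 2))), 5) = Mul(Mul(6, Pow(-1, Rational(1, 2))), 5) = Mul(Mul(6, I), 5) = Mul(30, I)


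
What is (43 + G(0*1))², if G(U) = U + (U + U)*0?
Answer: 1849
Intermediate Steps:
G(U) = U (G(U) = U + (2*U)*0 = U + 0 = U)
(43 + G(0*1))² = (43 + 0*1)² = (43 + 0)² = 43² = 1849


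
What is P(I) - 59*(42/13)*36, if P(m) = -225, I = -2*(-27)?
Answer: -92133/13 ≈ -7087.2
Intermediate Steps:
I = 54
P(I) - 59*(42/13)*36 = -225 - 59*(42/13)*36 = -225 - 2478*36/13 = -225 - 1*89208/13 = -225 - 89208/13 = -92133/13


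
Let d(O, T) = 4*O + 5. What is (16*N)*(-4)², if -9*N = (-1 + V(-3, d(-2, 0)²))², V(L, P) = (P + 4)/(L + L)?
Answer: -23104/81 ≈ -285.23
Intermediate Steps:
d(O, T) = 5 + 4*O
V(L, P) = (4 + P)/(2*L) (V(L, P) = (4 + P)/((2*L)) = (4 + P)*(1/(2*L)) = (4 + P)/(2*L))
N = -361/324 (N = -(-1 + (½)*(4 + (5 + 4*(-2))²)/(-3))²/9 = -(-1 + (½)*(-⅓)*(4 + (5 - 8)²))²/9 = -(-1 + (½)*(-⅓)*(4 + (-3)²))²/9 = -(-1 + (½)*(-⅓)*(4 + 9))²/9 = -(-1 + (½)*(-⅓)*13)²/9 = -(-1 - 13/6)²/9 = -(-19/6)²/9 = -⅑*361/36 = -361/324 ≈ -1.1142)
(16*N)*(-4)² = (16*(-361/324))*(-4)² = -1444/81*16 = -23104/81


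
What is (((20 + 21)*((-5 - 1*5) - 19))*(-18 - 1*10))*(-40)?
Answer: -1331680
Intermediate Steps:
(((20 + 21)*((-5 - 1*5) - 19))*(-18 - 1*10))*(-40) = ((41*((-5 - 5) - 19))*(-18 - 10))*(-40) = ((41*(-10 - 19))*(-28))*(-40) = ((41*(-29))*(-28))*(-40) = -1189*(-28)*(-40) = 33292*(-40) = -1331680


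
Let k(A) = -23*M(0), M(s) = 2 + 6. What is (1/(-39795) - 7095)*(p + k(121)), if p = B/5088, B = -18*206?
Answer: 2211471332395/1687308 ≈ 1.3107e+6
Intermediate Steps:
M(s) = 8
B = -3708
k(A) = -184 (k(A) = -23*8 = -184)
p = -309/424 (p = -3708/5088 = -3708*1/5088 = -309/424 ≈ -0.72877)
(1/(-39795) - 7095)*(p + k(121)) = (1/(-39795) - 7095)*(-309/424 - 184) = (-1/39795 - 7095)*(-78325/424) = -282345526/39795*(-78325/424) = 2211471332395/1687308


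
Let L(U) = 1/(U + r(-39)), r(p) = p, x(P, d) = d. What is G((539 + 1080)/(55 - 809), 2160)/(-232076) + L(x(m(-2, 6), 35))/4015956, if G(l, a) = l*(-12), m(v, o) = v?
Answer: -39032869747/351366640755312 ≈ -0.00011109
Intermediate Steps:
L(U) = 1/(-39 + U) (L(U) = 1/(U - 39) = 1/(-39 + U))
G(l, a) = -12*l
G((539 + 1080)/(55 - 809), 2160)/(-232076) + L(x(m(-2, 6), 35))/4015956 = -12*(539 + 1080)/(55 - 809)/(-232076) + 1/((-39 + 35)*4015956) = -19428/(-754)*(-1/232076) + (1/4015956)/(-4) = -19428*(-1)/754*(-1/232076) - ¼*1/4015956 = -12*(-1619/754)*(-1/232076) - 1/16063824 = (9714/377)*(-1/232076) - 1/16063824 = -4857/43746326 - 1/16063824 = -39032869747/351366640755312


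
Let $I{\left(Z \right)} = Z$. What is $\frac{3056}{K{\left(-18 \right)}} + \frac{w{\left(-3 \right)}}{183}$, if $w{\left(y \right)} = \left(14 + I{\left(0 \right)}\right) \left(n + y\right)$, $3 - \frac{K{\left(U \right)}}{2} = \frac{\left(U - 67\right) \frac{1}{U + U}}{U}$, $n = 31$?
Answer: $\frac{181991720}{371307} \approx 490.14$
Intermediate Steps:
$K{\left(U \right)} = 6 - \frac{-67 + U}{U^{2}}$ ($K{\left(U \right)} = 6 - 2 \frac{\left(U - 67\right) \frac{1}{U + U}}{U} = 6 - 2 \frac{\left(-67 + U\right) \frac{1}{2 U}}{U} = 6 - 2 \frac{\frac{1}{2} \frac{1}{U} \left(-67 + U\right)}{U} = 6 - 2 \frac{-67 + U}{2 U^{2}} = 6 - \frac{-67 + U}{U^{2}}$)
$w{\left(y \right)} = 434 + 14 y$ ($w{\left(y \right)} = \left(14 + 0\right) \left(31 + y\right) = 14 \left(31 + y\right) = 434 + 14 y$)
$\frac{3056}{K{\left(-18 \right)}} + \frac{w{\left(-3 \right)}}{183} = \frac{3056}{6 - \frac{1}{-18} + \frac{67}{324}} + \frac{434 + 14 \left(-3\right)}{183} = \frac{3056}{6 - - \frac{1}{18} + 67 \cdot \frac{1}{324}} + \left(434 - 42\right) \frac{1}{183} = \frac{3056}{6 + \frac{1}{18} + \frac{67}{324}} + 392 \cdot \frac{1}{183} = \frac{3056}{\frac{2029}{324}} + \frac{392}{183} = 3056 \cdot \frac{324}{2029} + \frac{392}{183} = \frac{990144}{2029} + \frac{392}{183} = \frac{181991720}{371307}$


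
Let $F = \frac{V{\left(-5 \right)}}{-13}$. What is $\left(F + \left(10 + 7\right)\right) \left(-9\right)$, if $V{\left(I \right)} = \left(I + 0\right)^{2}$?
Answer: $- \frac{1764}{13} \approx -135.69$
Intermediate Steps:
$V{\left(I \right)} = I^{2}$
$F = - \frac{25}{13}$ ($F = \frac{\left(-5\right)^{2}}{-13} = 25 \left(- \frac{1}{13}\right) = - \frac{25}{13} \approx -1.9231$)
$\left(F + \left(10 + 7\right)\right) \left(-9\right) = \left(- \frac{25}{13} + \left(10 + 7\right)\right) \left(-9\right) = \left(- \frac{25}{13} + 17\right) \left(-9\right) = \frac{196}{13} \left(-9\right) = - \frac{1764}{13}$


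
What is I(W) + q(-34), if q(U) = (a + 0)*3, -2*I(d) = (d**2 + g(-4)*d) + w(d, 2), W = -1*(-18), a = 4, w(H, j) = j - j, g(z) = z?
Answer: -114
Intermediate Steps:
w(H, j) = 0
W = 18
I(d) = 2*d - d**2/2 (I(d) = -((d**2 - 4*d) + 0)/2 = -(d**2 - 4*d)/2 = 2*d - d**2/2)
q(U) = 12 (q(U) = (4 + 0)*3 = 4*3 = 12)
I(W) + q(-34) = (1/2)*18*(4 - 1*18) + 12 = (1/2)*18*(4 - 18) + 12 = (1/2)*18*(-14) + 12 = -126 + 12 = -114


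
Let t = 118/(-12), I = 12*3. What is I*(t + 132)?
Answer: 4398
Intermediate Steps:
I = 36
t = -59/6 (t = 118*(-1/12) = -59/6 ≈ -9.8333)
I*(t + 132) = 36*(-59/6 + 132) = 36*(733/6) = 4398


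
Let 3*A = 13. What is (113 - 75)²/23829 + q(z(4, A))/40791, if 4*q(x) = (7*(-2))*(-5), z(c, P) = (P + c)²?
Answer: 13182047/216001942 ≈ 0.061027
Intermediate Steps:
A = 13/3 (A = (⅓)*13 = 13/3 ≈ 4.3333)
q(x) = 35/2 (q(x) = ((7*(-2))*(-5))/4 = (-14*(-5))/4 = (¼)*70 = 35/2)
(113 - 75)²/23829 + q(z(4, A))/40791 = (113 - 75)²/23829 + (35/2)/40791 = 38²*(1/23829) + (35/2)*(1/40791) = 1444*(1/23829) + 35/81582 = 1444/23829 + 35/81582 = 13182047/216001942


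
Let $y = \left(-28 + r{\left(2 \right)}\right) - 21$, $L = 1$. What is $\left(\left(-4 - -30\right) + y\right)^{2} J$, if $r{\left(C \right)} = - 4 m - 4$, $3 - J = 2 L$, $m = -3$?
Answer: $225$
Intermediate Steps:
$J = 1$ ($J = 3 - 2 \cdot 1 = 3 - 2 = 1$)
$r{\left(C \right)} = 8$ ($r{\left(C \right)} = \left(-4\right) \left(-3\right) - 4 = 12 - 4 = 8$)
$y = -41$ ($y = \left(-28 + 8\right) - 21 = -20 - 21 = -41$)
$\left(\left(-4 - -30\right) + y\right)^{2} J = \left(\left(-4 - -30\right) - 41\right)^{2} \cdot 1 = \left(\left(-4 + 30\right) - 41\right)^{2} \cdot 1 = \left(26 - 41\right)^{2} \cdot 1 = \left(-15\right)^{2} \cdot 1 = 225 \cdot 1 = 225$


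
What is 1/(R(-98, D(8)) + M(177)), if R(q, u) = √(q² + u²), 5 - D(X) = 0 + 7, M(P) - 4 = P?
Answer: 181/23153 - 2*√2402/23153 ≈ 0.0035840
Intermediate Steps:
M(P) = 4 + P
D(X) = -2 (D(X) = 5 - (0 + 7) = 5 - 1*7 = 5 - 7 = -2)
1/(R(-98, D(8)) + M(177)) = 1/(√((-98)² + (-2)²) + (4 + 177)) = 1/(√(9604 + 4) + 181) = 1/(√9608 + 181) = 1/(2*√2402 + 181) = 1/(181 + 2*√2402)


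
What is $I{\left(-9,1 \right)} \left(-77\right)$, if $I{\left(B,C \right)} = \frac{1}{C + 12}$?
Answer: $- \frac{77}{13} \approx -5.9231$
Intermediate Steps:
$I{\left(B,C \right)} = \frac{1}{12 + C}$
$I{\left(-9,1 \right)} \left(-77\right) = \frac{1}{12 + 1} \left(-77\right) = \frac{1}{13} \left(-77\right) = - \frac{77}{13}$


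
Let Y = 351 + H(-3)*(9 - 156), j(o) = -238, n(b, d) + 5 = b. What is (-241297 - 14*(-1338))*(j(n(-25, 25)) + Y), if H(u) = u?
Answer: -123301010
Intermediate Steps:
n(b, d) = -5 + b
Y = 792 (Y = 351 - 3*(9 - 156) = 351 - 3*(-147) = 351 + 441 = 792)
(-241297 - 14*(-1338))*(j(n(-25, 25)) + Y) = (-241297 - 14*(-1338))*(-238 + 792) = (-241297 + 18732)*554 = -222565*554 = -123301010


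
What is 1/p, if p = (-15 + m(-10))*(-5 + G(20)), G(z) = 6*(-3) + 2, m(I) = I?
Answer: 1/525 ≈ 0.0019048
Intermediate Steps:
G(z) = -16 (G(z) = -18 + 2 = -16)
p = 525 (p = (-15 - 10)*(-5 - 16) = -25*(-21) = 525)
1/p = 1/525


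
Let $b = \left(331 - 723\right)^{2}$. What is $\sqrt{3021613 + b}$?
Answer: $\sqrt{3175277} \approx 1781.9$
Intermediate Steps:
$b = 153664$ ($b = \left(-392\right)^{2} = 153664$)
$\sqrt{3021613 + b} = \sqrt{3021613 + 153664} = \sqrt{3175277}$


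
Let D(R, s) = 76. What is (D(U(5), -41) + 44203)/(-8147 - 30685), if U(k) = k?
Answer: -44279/38832 ≈ -1.1403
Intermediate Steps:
(D(U(5), -41) + 44203)/(-8147 - 30685) = (76 + 44203)/(-8147 - 30685) = 44279/(-38832) = 44279*(-1/38832) = -44279/38832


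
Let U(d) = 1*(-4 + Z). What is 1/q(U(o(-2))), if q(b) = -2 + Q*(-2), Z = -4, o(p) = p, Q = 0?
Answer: -½ ≈ -0.50000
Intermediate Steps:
U(d) = -8 (U(d) = 1*(-4 - 4) = 1*(-8) = -8)
q(b) = -2 (q(b) = -2 + 0*(-2) = -2 + 0 = -2)
1/q(U(o(-2))) = 1/(-2) = -½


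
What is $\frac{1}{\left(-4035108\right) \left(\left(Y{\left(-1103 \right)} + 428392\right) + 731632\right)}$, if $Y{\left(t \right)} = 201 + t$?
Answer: $- \frac{1}{4677182455176} \approx -2.138 \cdot 10^{-13}$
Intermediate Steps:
$\frac{1}{\left(-4035108\right) \left(\left(Y{\left(-1103 \right)} + 428392\right) + 731632\right)} = \frac{1}{\left(-4035108\right) \left(\left(\left(201 - 1103\right) + 428392\right) + 731632\right)} = - \frac{1}{4035108 \left(\left(-902 + 428392\right) + 731632\right)} = - \frac{1}{4035108 \left(427490 + 731632\right)} = - \frac{1}{4035108 \cdot 1159122} = \left(- \frac{1}{4035108}\right) \frac{1}{1159122} = - \frac{1}{4677182455176}$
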